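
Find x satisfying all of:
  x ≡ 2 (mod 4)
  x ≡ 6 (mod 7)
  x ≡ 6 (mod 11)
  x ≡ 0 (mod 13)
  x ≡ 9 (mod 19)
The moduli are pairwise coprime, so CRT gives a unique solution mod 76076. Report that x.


Product of moduli M = 4 · 7 · 11 · 13 · 19 = 76076.
Merge one congruence at a time:
  Start: x ≡ 2 (mod 4).
  Combine with x ≡ 6 (mod 7); new modulus lcm = 28.
    Write x = 2 + 4·t and substitute into x ≡ 6 (mod 7): 4·t ≡ 6 − 2 = 4 (mod 7).
    The inverse of 4 mod 7 is 2 (since 4·2 = 8 = 1·7 + 1), so t ≡ 2·4 = 8 ≡ 1 (mod 7).
    Then x = 2 + 4·1 = 6, valid modulo lcm(4, 7) = 28: x ≡ 6 (mod 28).
  Combine with x ≡ 6 (mod 11); new modulus lcm = 308.
    Write x = 6 + 28·t and substitute into x ≡ 6 (mod 11): 28·t ≡ 6 − 6 = 0 (mod 11).
    Reduce coefficients mod 11: 6·t ≡ 0 (mod 11).
    The inverse of 6 mod 11 is 2 (since 6·2 = 12 = 1·11 + 1), so t ≡ 2·0 = 0 ≡ 0 (mod 11).
    Then x = 6 + 28·0 = 6, valid modulo lcm(28, 11) = 308: x ≡ 6 (mod 308).
  Combine with x ≡ 0 (mod 13); new modulus lcm = 4004.
    Write x = 6 + 308·t and substitute into x ≡ 0 (mod 13): 308·t ≡ 0 − 6 = -6 (mod 13).
    Reduce coefficients mod 13: 9·t ≡ 7 (mod 13).
    The inverse of 9 mod 13 is 3 (since 9·3 = 27 = 2·13 + 1), so t ≡ 3·7 = 21 ≡ 8 (mod 13).
    Then x = 6 + 308·8 = 2470, valid modulo lcm(308, 13) = 4004: x ≡ 2470 (mod 4004).
  Combine with x ≡ 9 (mod 19); new modulus lcm = 76076.
    Write x = 2470 + 4004·t and substitute into x ≡ 9 (mod 19): 4004·t ≡ 9 − 2470 = -2461 (mod 19).
    Reduce coefficients mod 19: 14·t ≡ 9 (mod 19).
    The inverse of 14 mod 19 is 15 (since 14·15 = 210 = 11·19 + 1), so t ≡ 15·9 = 135 ≡ 2 (mod 19).
    Then x = 2470 + 4004·2 = 10478, valid modulo lcm(4004, 19) = 76076: x ≡ 10478 (mod 76076).
Verify against each original: 10478 mod 4 = 2, 10478 mod 7 = 6, 10478 mod 11 = 6, 10478 mod 13 = 0, 10478 mod 19 = 9.

x ≡ 10478 (mod 76076).


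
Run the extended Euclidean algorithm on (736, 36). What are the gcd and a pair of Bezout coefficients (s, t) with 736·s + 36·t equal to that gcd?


Euclidean algorithm on (736, 36) — divide until remainder is 0:
  736 = 20 · 36 + 16
  36 = 2 · 16 + 4
  16 = 4 · 4 + 0
gcd(736, 36) = 4.
Track Bezout coefficients alongside the remainders: start with r₀ = 736 = a·1 + b·0 (s = 1, t = 0) and r₁ = 36 = a·0 + b·1 (s = 0, t = 1); each new remainder r_{k+1} = r_{k-1} − q_k·r_k inherits s_{k+1} = s_{k-1} − q_k·s_k, t_{k+1} = t_{k-1} − q_k·t_k, so r_k = a·s_k + b·t_k at every step:
  q = 20: r = 16, s = 1 − 20·0 = 1, t = 0 − 20·1 = -20  (check: 736·1 + 36·(-20) = 16)
  q = 2: r = 4, s = 0 − 2·1 = -2, t = 1 − 2·(-20) = 41  (check: 736·(-2) + 36·41 = 4)
The row with r = 4 (the gcd) gives the Bezout coefficients s = -2, t = 41.
Result: 736 · (-2) + 36 · (41) = 4.

gcd(736, 36) = 4; s = -2, t = 41 (check: 736·(-2) + 36·41 = 4).


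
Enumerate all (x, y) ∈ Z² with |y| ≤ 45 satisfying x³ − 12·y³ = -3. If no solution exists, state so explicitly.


The equation is x³ - 12y³ = -3. For fixed y, x³ = 12·y³ − 3, so a solution requires the RHS to be a perfect cube.
Strategy: iterate y from -45 to 45, compute RHS = 12·y³ − 3, and check whether it is a (positive or negative) perfect cube.
Check small values of y:
  y = 0: RHS = -3 is not a perfect cube.
  y = 1: RHS = 9 is not a perfect cube.
  y = -1: RHS = -15 is not a perfect cube.
  y = 2: RHS = 93 is not a perfect cube.
  y = -2: RHS = -99 is not a perfect cube.
  y = 3: RHS = 321 is not a perfect cube.
  y = -3: RHS = -327 is not a perfect cube.
Continuing the search up to |y| = 45 finds no solutions either.
No (x, y) in the scanned range satisfies the equation.

No integer solutions with |y| ≤ 45.


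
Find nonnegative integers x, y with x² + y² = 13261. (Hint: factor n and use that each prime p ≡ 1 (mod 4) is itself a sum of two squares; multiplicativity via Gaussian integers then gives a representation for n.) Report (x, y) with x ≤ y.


Step 1: Factor n = 13261 = 89 · 149.
Step 2: Check the mod-4 condition on each prime factor: 89 ≡ 1 (mod 4), exponent 1; 149 ≡ 1 (mod 4), exponent 1.
All primes ≡ 3 (mod 4) appear to even exponent (or don't appear), so by the two-squares theorem n IS expressible as a sum of two squares.
Step 3: Build a representation. Here n = 89 · 149 is a product of primes ≡ 1 (mod 4). Each prime p ≡ 1 (mod 4) is itself a sum of two squares; find a² by testing p − a² for a perfect square:
  89: 89 − 1² = 88, 89 − 2² = 85, 89 − 3² = 80, 89 − 4² = 73, 89 − 5² = 64 = 8² ⇒ 89 = 5² + 8².
  149: 149 − 1² = 148, 149 − 2² = 145, 149 − 3² = 140, 149 − 4² = 133, 149 − 5² = 124, 149 − 6² = 113, 149 − 7² = 100 = 10² ⇒ 149 = 7² + 10².
  Combine using the Brahmagupta–Fibonacci identity (a² + b²)(c² + d²) = (ac − bd)² + (ad + bc)² = (ac + bd)² + (ad − bc)²:
  89 · 149 = 13261: from (5² + 8²)(7² + 10²), take (5·7 − 8·10, 5·10 + 8·7) = (35 − 80, 50 + 56) = (-45, 106); dropping signs (only squares matter) gives (45, 106); check 45² + 106² = 2025 + 11236 = 13261 ✓.
Step 4: Order so x ≤ y and verify: 45² + 106² = 2025 + 11236 = 13261 = n. ✓

n = 13261 = 45² + 106² (one valid representation with x ≤ y).


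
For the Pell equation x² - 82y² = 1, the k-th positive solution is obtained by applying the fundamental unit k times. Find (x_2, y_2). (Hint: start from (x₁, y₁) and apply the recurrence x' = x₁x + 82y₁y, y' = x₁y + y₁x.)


Step 1: Find the fundamental solution (x₁, y₁) of x² - 82y² = 1.
  Expand √82 as a continued fraction. a₀ = ⌊√82⌋ = 9; iterate m_{k+1} = d_k·a_k − m_k, d_{k+1} = (82 − m_{k+1}²)/d_k, a_{k+1} = ⌊(a₀ + m_{k+1})/d_{k+1}⌋ (starting m₀ = 0, d₀ = 1), with convergents p_k = a_k·p_{k-1} + p_{k-2}, q_k = a_k·q_{k-1} + q_{k-2} (p₋₁ = 1, q₋₁ = 0):
  k = 0: a₀ = 9; p₀/q₀ = 9/1; p₀² − 82·q₀² = 81 − 82 = -1.
  k = 1: m = 9, d = 1, a = ⌊(9 + 9)/1⌋ = 18; p/q = (18·9 + 1)/(18·1 + 0) = 163/18; p² − 82·q² = 26569 − 26568 = 1.
  The first convergent with p² − 82·q² = 1 gives the fundamental solution (x₁, y₁) = (163, 18).
Step 2: Apply the recurrence (x_{n+1}, y_{n+1}) = (x₁x_n + 82y₁y_n, x₁y_n + y₁x_n) repeatedly.
  From (x_1, y_1) = (163, 18): x_2 = 163·163 + 82·18·18 = 53137; y_2 = 163·18 + 18·163 = 5868.
Step 3: Verify x_2² - 82·y_2² = 2823540769 - 2823540768 = 1 (should be 1). ✓

(x_1, y_1) = (163, 18); (x_2, y_2) = (53137, 5868).


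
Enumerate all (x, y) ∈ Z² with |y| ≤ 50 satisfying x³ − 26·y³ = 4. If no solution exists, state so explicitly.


The equation is x³ - 26y³ = 4. For fixed y, x³ = 26·y³ + 4, so a solution requires the RHS to be a perfect cube.
Strategy: iterate y from -50 to 50, compute RHS = 26·y³ + 4, and check whether it is a (positive or negative) perfect cube.
Check small values of y:
  y = 0: RHS = 4 is not a perfect cube.
  y = 1: RHS = 30 is not a perfect cube.
  y = -1: RHS = -22 is not a perfect cube.
  y = 2: RHS = 212 is not a perfect cube.
  y = -2: RHS = -204 is not a perfect cube.
  y = 3: RHS = 706 is not a perfect cube.
  y = -3: RHS = -698 is not a perfect cube.
Continuing the search up to |y| = 50 finds no solutions either.
No (x, y) in the scanned range satisfies the equation.

No integer solutions with |y| ≤ 50.


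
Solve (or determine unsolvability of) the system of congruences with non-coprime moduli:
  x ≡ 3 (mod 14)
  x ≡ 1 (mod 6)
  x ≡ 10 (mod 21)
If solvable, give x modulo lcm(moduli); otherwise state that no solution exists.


Moduli 14, 6, 21 are not pairwise coprime, so CRT works modulo lcm(m_i) when all pairwise compatibility conditions hold.
Pairwise compatibility: gcd(m_i, m_j) must divide a_i - a_j for every pair.
Merge one congruence at a time:
  Start: x ≡ 3 (mod 14).
  Combine with x ≡ 1 (mod 6): gcd(14, 6) = 2; 1 - 3 = -2, which IS divisible by 2, so compatible.
    Write x = 3 + 14·t and substitute into x ≡ 1 (mod 6): 14·t ≡ 1 − 3 = -2 (mod 6).
    Divide the congruence (and modulus) by g = 2: 7·t ≡ -1 (mod 3).
    Reduce coefficients mod 3: 1·t ≡ 2 (mod 3).
    So t ≡ 2 (mod 3).
    Then x = 3 + 14·2 = 31, valid modulo lcm(14, 6) = 42: x ≡ 31 (mod 42).
  Combine with x ≡ 10 (mod 21): gcd(42, 21) = 21; 10 - 31 = -21, which IS divisible by 21, so compatible.
    Write x = 31 + 42·t and substitute into x ≡ 10 (mod 21): 42·t ≡ 10 − 31 = -21 (mod 21).
    Divide the congruence (and modulus) by g = 21: 2·t ≡ -1 (mod 1).
    Modulo 1 every t works; take t = 0.
    Then x = 31 + 42·0 = 31, valid modulo lcm(42, 21) = 42: x ≡ 31 (mod 42).
Verify: 31 mod 14 = 3, 31 mod 6 = 1, 31 mod 21 = 10.

x ≡ 31 (mod 42).


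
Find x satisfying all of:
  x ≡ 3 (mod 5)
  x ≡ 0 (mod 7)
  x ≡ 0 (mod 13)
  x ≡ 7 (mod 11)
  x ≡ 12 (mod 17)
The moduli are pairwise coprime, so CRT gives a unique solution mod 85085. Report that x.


Product of moduli M = 5 · 7 · 13 · 11 · 17 = 85085.
Merge one congruence at a time:
  Start: x ≡ 3 (mod 5).
  Combine with x ≡ 0 (mod 7); new modulus lcm = 35.
    Write x = 3 + 5·t and substitute into x ≡ 0 (mod 7): 5·t ≡ 0 − 3 = -3 (mod 7).
    Reduce coefficients mod 7: 5·t ≡ 4 (mod 7).
    The inverse of 5 mod 7 is 3 (since 5·3 = 15 = 2·7 + 1), so t ≡ 3·4 = 12 ≡ 5 (mod 7).
    Then x = 3 + 5·5 = 28, valid modulo lcm(5, 7) = 35: x ≡ 28 (mod 35).
  Combine with x ≡ 0 (mod 13); new modulus lcm = 455.
    Write x = 28 + 35·t and substitute into x ≡ 0 (mod 13): 35·t ≡ 0 − 28 = -28 (mod 13).
    Reduce coefficients mod 13: 9·t ≡ 11 (mod 13).
    The inverse of 9 mod 13 is 3 (since 9·3 = 27 = 2·13 + 1), so t ≡ 3·11 = 33 ≡ 7 (mod 13).
    Then x = 28 + 35·7 = 273, valid modulo lcm(35, 13) = 455: x ≡ 273 (mod 455).
  Combine with x ≡ 7 (mod 11); new modulus lcm = 5005.
    Write x = 273 + 455·t and substitute into x ≡ 7 (mod 11): 455·t ≡ 7 − 273 = -266 (mod 11).
    Reduce coefficients mod 11: 4·t ≡ 9 (mod 11).
    The inverse of 4 mod 11 is 3 (since 4·3 = 12 = 1·11 + 1), so t ≡ 3·9 = 27 ≡ 5 (mod 11).
    Then x = 273 + 455·5 = 2548, valid modulo lcm(455, 11) = 5005: x ≡ 2548 (mod 5005).
  Combine with x ≡ 12 (mod 17); new modulus lcm = 85085.
    Write x = 2548 + 5005·t and substitute into x ≡ 12 (mod 17): 5005·t ≡ 12 − 2548 = -2536 (mod 17).
    Reduce coefficients mod 17: 7·t ≡ 14 (mod 17).
    The inverse of 7 mod 17 is 5 (since 7·5 = 35 = 2·17 + 1), so t ≡ 5·14 = 70 ≡ 2 (mod 17).
    Then x = 2548 + 5005·2 = 12558, valid modulo lcm(5005, 17) = 85085: x ≡ 12558 (mod 85085).
Verify against each original: 12558 mod 5 = 3, 12558 mod 7 = 0, 12558 mod 13 = 0, 12558 mod 11 = 7, 12558 mod 17 = 12.

x ≡ 12558 (mod 85085).


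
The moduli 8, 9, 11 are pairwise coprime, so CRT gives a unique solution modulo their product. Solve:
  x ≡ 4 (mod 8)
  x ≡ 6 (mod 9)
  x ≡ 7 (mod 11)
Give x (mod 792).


Moduli 8, 9, 11 are pairwise coprime; by CRT there is a unique solution modulo M = 8 · 9 · 11 = 792.
Solve pairwise, accumulating the modulus:
  Start with x ≡ 4 (mod 8).
  Combine with x ≡ 6 (mod 9): since gcd(8, 9) = 1, we get a unique residue mod 72.
    Write x = 4 + 8·t and substitute into x ≡ 6 (mod 9): 8·t ≡ 6 − 4 = 2 (mod 9).
    The inverse of 8 mod 9 is 8 (since 8·8 = 64 = 7·9 + 1), so t ≡ 8·2 = 16 ≡ 7 (mod 9).
    Then x = 4 + 8·7 = 60, valid modulo lcm(8, 9) = 72: x ≡ 60 (mod 72).
  Combine with x ≡ 7 (mod 11): since gcd(72, 11) = 1, we get a unique residue mod 792.
    Write x = 60 + 72·t and substitute into x ≡ 7 (mod 11): 72·t ≡ 7 − 60 = -53 (mod 11).
    Reduce coefficients mod 11: 6·t ≡ 2 (mod 11).
    The inverse of 6 mod 11 is 2 (since 6·2 = 12 = 1·11 + 1), so t ≡ 2·2 = 4 ≡ 4 (mod 11).
    Then x = 60 + 72·4 = 348, valid modulo lcm(72, 11) = 792: x ≡ 348 (mod 792).
Verify: 348 mod 8 = 4 ✓, 348 mod 9 = 6 ✓, 348 mod 11 = 7 ✓.

x ≡ 348 (mod 792).


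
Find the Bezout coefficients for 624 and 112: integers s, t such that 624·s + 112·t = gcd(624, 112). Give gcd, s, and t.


Euclidean algorithm on (624, 112) — divide until remainder is 0:
  624 = 5 · 112 + 64
  112 = 1 · 64 + 48
  64 = 1 · 48 + 16
  48 = 3 · 16 + 0
gcd(624, 112) = 16.
Track Bezout coefficients alongside the remainders: start with r₀ = 624 = a·1 + b·0 (s = 1, t = 0) and r₁ = 112 = a·0 + b·1 (s = 0, t = 1); each new remainder r_{k+1} = r_{k-1} − q_k·r_k inherits s_{k+1} = s_{k-1} − q_k·s_k, t_{k+1} = t_{k-1} − q_k·t_k, so r_k = a·s_k + b·t_k at every step:
  q = 5: r = 64, s = 1 − 5·0 = 1, t = 0 − 5·1 = -5  (check: 624·1 + 112·(-5) = 64)
  q = 1: r = 48, s = 0 − 1·1 = -1, t = 1 − 1·(-5) = 6  (check: 624·(-1) + 112·6 = 48)
  q = 1: r = 16, s = 1 − 1·(-1) = 2, t = -5 − 1·6 = -11  (check: 624·2 + 112·(-11) = 16)
The row with r = 16 (the gcd) gives the Bezout coefficients s = 2, t = -11.
Result: 624 · (2) + 112 · (-11) = 16.

gcd(624, 112) = 16; s = 2, t = -11 (check: 624·2 + 112·(-11) = 16).


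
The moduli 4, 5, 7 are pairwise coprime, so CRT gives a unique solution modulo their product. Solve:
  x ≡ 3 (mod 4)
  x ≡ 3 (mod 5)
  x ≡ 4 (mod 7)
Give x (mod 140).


Moduli 4, 5, 7 are pairwise coprime; by CRT there is a unique solution modulo M = 4 · 5 · 7 = 140.
Solve pairwise, accumulating the modulus:
  Start with x ≡ 3 (mod 4).
  Combine with x ≡ 3 (mod 5): since gcd(4, 5) = 1, we get a unique residue mod 20.
    Write x = 3 + 4·t and substitute into x ≡ 3 (mod 5): 4·t ≡ 3 − 3 = 0 (mod 5).
    The inverse of 4 mod 5 is 4 (since 4·4 = 16 = 3·5 + 1), so t ≡ 4·0 = 0 ≡ 0 (mod 5).
    Then x = 3 + 4·0 = 3, valid modulo lcm(4, 5) = 20: x ≡ 3 (mod 20).
  Combine with x ≡ 4 (mod 7): since gcd(20, 7) = 1, we get a unique residue mod 140.
    Write x = 3 + 20·t and substitute into x ≡ 4 (mod 7): 20·t ≡ 4 − 3 = 1 (mod 7).
    Reduce coefficients mod 7: 6·t ≡ 1 (mod 7).
    The inverse of 6 mod 7 is 6 (since 6·6 = 36 = 5·7 + 1), so t ≡ 6·1 = 6 ≡ 6 (mod 7).
    Then x = 3 + 20·6 = 123, valid modulo lcm(20, 7) = 140: x ≡ 123 (mod 140).
Verify: 123 mod 4 = 3 ✓, 123 mod 5 = 3 ✓, 123 mod 7 = 4 ✓.

x ≡ 123 (mod 140).


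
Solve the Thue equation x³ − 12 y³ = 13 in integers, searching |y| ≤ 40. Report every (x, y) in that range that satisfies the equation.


The equation is x³ - 12y³ = 13. For fixed y, x³ = 12·y³ + 13, so a solution requires the RHS to be a perfect cube.
Strategy: iterate y from -40 to 40, compute RHS = 12·y³ + 13, and check whether it is a (positive or negative) perfect cube.
Check small values of y:
  y = 0: RHS = 13 is not a perfect cube.
  y = 1: RHS = 25 is not a perfect cube.
  y = -1: RHS = 1 = (1)³ ⇒ x = 1 works.
  y = 2: RHS = 109 is not a perfect cube.
  y = -2: RHS = -83 is not a perfect cube.
  y = 3: RHS = 337 is not a perfect cube.
  y = -3: RHS = -311 is not a perfect cube.
Continuing the search up to |y| = 40 finds no further solutions beyond those listed.
Collected solutions: (1, -1).

Solutions (with |y| ≤ 40): (1, -1).


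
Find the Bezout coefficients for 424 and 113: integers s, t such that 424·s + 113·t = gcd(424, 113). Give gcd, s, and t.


Euclidean algorithm on (424, 113) — divide until remainder is 0:
  424 = 3 · 113 + 85
  113 = 1 · 85 + 28
  85 = 3 · 28 + 1
  28 = 28 · 1 + 0
gcd(424, 113) = 1.
Track Bezout coefficients alongside the remainders: start with r₀ = 424 = a·1 + b·0 (s = 1, t = 0) and r₁ = 113 = a·0 + b·1 (s = 0, t = 1); each new remainder r_{k+1} = r_{k-1} − q_k·r_k inherits s_{k+1} = s_{k-1} − q_k·s_k, t_{k+1} = t_{k-1} − q_k·t_k, so r_k = a·s_k + b·t_k at every step:
  q = 3: r = 85, s = 1 − 3·0 = 1, t = 0 − 3·1 = -3  (check: 424·1 + 113·(-3) = 85)
  q = 1: r = 28, s = 0 − 1·1 = -1, t = 1 − 1·(-3) = 4  (check: 424·(-1) + 113·4 = 28)
  q = 3: r = 1, s = 1 − 3·(-1) = 4, t = -3 − 3·4 = -15  (check: 424·4 + 113·(-15) = 1)
The row with r = 1 (the gcd) gives the Bezout coefficients s = 4, t = -15.
Result: 424 · (4) + 113 · (-15) = 1.

gcd(424, 113) = 1; s = 4, t = -15 (check: 424·4 + 113·(-15) = 1).


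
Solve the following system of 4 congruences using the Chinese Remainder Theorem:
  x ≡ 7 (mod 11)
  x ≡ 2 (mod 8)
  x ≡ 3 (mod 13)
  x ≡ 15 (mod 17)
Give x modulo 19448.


Product of moduli M = 11 · 8 · 13 · 17 = 19448.
Merge one congruence at a time:
  Start: x ≡ 7 (mod 11).
  Combine with x ≡ 2 (mod 8); new modulus lcm = 88.
    Write x = 7 + 11·t and substitute into x ≡ 2 (mod 8): 11·t ≡ 2 − 7 = -5 (mod 8).
    Reduce coefficients mod 8: 3·t ≡ 3 (mod 8).
    The inverse of 3 mod 8 is 3 (since 3·3 = 9 = 1·8 + 1), so t ≡ 3·3 = 9 ≡ 1 (mod 8).
    Then x = 7 + 11·1 = 18, valid modulo lcm(11, 8) = 88: x ≡ 18 (mod 88).
  Combine with x ≡ 3 (mod 13); new modulus lcm = 1144.
    Write x = 18 + 88·t and substitute into x ≡ 3 (mod 13): 88·t ≡ 3 − 18 = -15 (mod 13).
    Reduce coefficients mod 13: 10·t ≡ 11 (mod 13).
    The inverse of 10 mod 13 is 4 (since 10·4 = 40 = 3·13 + 1), so t ≡ 4·11 = 44 ≡ 5 (mod 13).
    Then x = 18 + 88·5 = 458, valid modulo lcm(88, 13) = 1144: x ≡ 458 (mod 1144).
  Combine with x ≡ 15 (mod 17); new modulus lcm = 19448.
    Write x = 458 + 1144·t and substitute into x ≡ 15 (mod 17): 1144·t ≡ 15 − 458 = -443 (mod 17).
    Reduce coefficients mod 17: 5·t ≡ 16 (mod 17).
    The inverse of 5 mod 17 is 7 (since 5·7 = 35 = 2·17 + 1), so t ≡ 7·16 = 112 ≡ 10 (mod 17).
    Then x = 458 + 1144·10 = 11898, valid modulo lcm(1144, 17) = 19448: x ≡ 11898 (mod 19448).
Verify against each original: 11898 mod 11 = 7, 11898 mod 8 = 2, 11898 mod 13 = 3, 11898 mod 17 = 15.

x ≡ 11898 (mod 19448).


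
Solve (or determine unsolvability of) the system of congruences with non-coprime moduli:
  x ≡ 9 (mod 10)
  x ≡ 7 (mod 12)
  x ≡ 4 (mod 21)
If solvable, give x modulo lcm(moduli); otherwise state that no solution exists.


Moduli 10, 12, 21 are not pairwise coprime, so CRT works modulo lcm(m_i) when all pairwise compatibility conditions hold.
Pairwise compatibility: gcd(m_i, m_j) must divide a_i - a_j for every pair.
Merge one congruence at a time:
  Start: x ≡ 9 (mod 10).
  Combine with x ≡ 7 (mod 12): gcd(10, 12) = 2; 7 - 9 = -2, which IS divisible by 2, so compatible.
    Write x = 9 + 10·t and substitute into x ≡ 7 (mod 12): 10·t ≡ 7 − 9 = -2 (mod 12).
    Divide the congruence (and modulus) by g = 2: 5·t ≡ -1 (mod 6).
    Reduce coefficients mod 6: 5·t ≡ 5 (mod 6).
    The inverse of 5 mod 6 is 5 (since 5·5 = 25 = 4·6 + 1), so t ≡ 5·5 = 25 ≡ 1 (mod 6).
    Then x = 9 + 10·1 = 19, valid modulo lcm(10, 12) = 60: x ≡ 19 (mod 60).
  Combine with x ≡ 4 (mod 21): gcd(60, 21) = 3; 4 - 19 = -15, which IS divisible by 3, so compatible.
    Write x = 19 + 60·t and substitute into x ≡ 4 (mod 21): 60·t ≡ 4 − 19 = -15 (mod 21).
    Divide the congruence (and modulus) by g = 3: 20·t ≡ -5 (mod 7).
    Reduce coefficients mod 7: 6·t ≡ 2 (mod 7).
    The inverse of 6 mod 7 is 6 (since 6·6 = 36 = 5·7 + 1), so t ≡ 6·2 = 12 ≡ 5 (mod 7).
    Then x = 19 + 60·5 = 319, valid modulo lcm(60, 21) = 420: x ≡ 319 (mod 420).
Verify: 319 mod 10 = 9, 319 mod 12 = 7, 319 mod 21 = 4.

x ≡ 319 (mod 420).


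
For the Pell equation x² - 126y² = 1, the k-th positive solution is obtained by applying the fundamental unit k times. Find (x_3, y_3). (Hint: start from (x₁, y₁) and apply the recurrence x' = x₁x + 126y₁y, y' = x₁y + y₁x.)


Step 1: Find the fundamental solution (x₁, y₁) of x² - 126y² = 1.
  Expand √126 as a continued fraction. a₀ = ⌊√126⌋ = 11; iterate m_{k+1} = d_k·a_k − m_k, d_{k+1} = (126 − m_{k+1}²)/d_k, a_{k+1} = ⌊(a₀ + m_{k+1})/d_{k+1}⌋ (starting m₀ = 0, d₀ = 1), with convergents p_k = a_k·p_{k-1} + p_{k-2}, q_k = a_k·q_{k-1} + q_{k-2} (p₋₁ = 1, q₋₁ = 0):
  k = 0: a₀ = 11; p₀/q₀ = 11/1; p₀² − 126·q₀² = 121 − 126 = -5.
  k = 1: m = 11, d = 5, a = ⌊(11 + 11)/5⌋ = 4; p/q = (4·11 + 1)/(4·1 + 0) = 45/4; p² − 126·q² = 2025 − 2016 = 9.
  k = 2: m = 9, d = 9, a = ⌊(11 + 9)/9⌋ = 2; p/q = (2·45 + 11)/(2·4 + 1) = 101/9; p² − 126·q² = 10201 − 10206 = -5.
  k = 3: m = 9, d = 5, a = ⌊(11 + 9)/5⌋ = 4; p/q = (4·101 + 45)/(4·9 + 4) = 449/40; p² − 126·q² = 201601 − 201600 = 1.
  The first convergent with p² − 126·q² = 1 gives the fundamental solution (x₁, y₁) = (449, 40).
Step 2: Apply the recurrence (x_{n+1}, y_{n+1}) = (x₁x_n + 126y₁y_n, x₁y_n + y₁x_n) repeatedly.
  From (x_1, y_1) = (449, 40): x_2 = 449·449 + 126·40·40 = 403201; y_2 = 449·40 + 40·449 = 35920.
  From (x_2, y_2) = (403201, 35920): x_3 = 449·403201 + 126·40·35920 = 362074049; y_3 = 449·35920 + 40·403201 = 32256120.
Step 3: Verify x_3² - 126·y_3² = 131097616959254401 - 131097616959254400 = 1 (should be 1). ✓

(x_1, y_1) = (449, 40); (x_3, y_3) = (362074049, 32256120).


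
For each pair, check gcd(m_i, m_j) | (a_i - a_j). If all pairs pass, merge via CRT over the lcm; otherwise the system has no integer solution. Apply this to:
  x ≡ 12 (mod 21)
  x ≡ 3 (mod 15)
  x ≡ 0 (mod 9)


Moduli 21, 15, 9 are not pairwise coprime, so CRT works modulo lcm(m_i) when all pairwise compatibility conditions hold.
Pairwise compatibility: gcd(m_i, m_j) must divide a_i - a_j for every pair.
Merge one congruence at a time:
  Start: x ≡ 12 (mod 21).
  Combine with x ≡ 3 (mod 15): gcd(21, 15) = 3; 3 - 12 = -9, which IS divisible by 3, so compatible.
    Write x = 12 + 21·t and substitute into x ≡ 3 (mod 15): 21·t ≡ 3 − 12 = -9 (mod 15).
    Divide the congruence (and modulus) by g = 3: 7·t ≡ -3 (mod 5).
    Reduce coefficients mod 5: 2·t ≡ 2 (mod 5).
    The inverse of 2 mod 5 is 3 (since 2·3 = 6 = 1·5 + 1), so t ≡ 3·2 = 6 ≡ 1 (mod 5).
    Then x = 12 + 21·1 = 33, valid modulo lcm(21, 15) = 105: x ≡ 33 (mod 105).
  Combine with x ≡ 0 (mod 9): gcd(105, 9) = 3; 0 - 33 = -33, which IS divisible by 3, so compatible.
    Write x = 33 + 105·t and substitute into x ≡ 0 (mod 9): 105·t ≡ 0 − 33 = -33 (mod 9).
    Divide the congruence (and modulus) by g = 3: 35·t ≡ -11 (mod 3).
    Reduce coefficients mod 3: 2·t ≡ 1 (mod 3).
    The inverse of 2 mod 3 is 2 (since 2·2 = 4 = 1·3 + 1), so t ≡ 2·1 = 2 ≡ 2 (mod 3).
    Then x = 33 + 105·2 = 243, valid modulo lcm(105, 9) = 315: x ≡ 243 (mod 315).
Verify: 243 mod 21 = 12, 243 mod 15 = 3, 243 mod 9 = 0.

x ≡ 243 (mod 315).


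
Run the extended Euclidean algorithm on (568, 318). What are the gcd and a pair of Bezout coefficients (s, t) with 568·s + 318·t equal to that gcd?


Euclidean algorithm on (568, 318) — divide until remainder is 0:
  568 = 1 · 318 + 250
  318 = 1 · 250 + 68
  250 = 3 · 68 + 46
  68 = 1 · 46 + 22
  46 = 2 · 22 + 2
  22 = 11 · 2 + 0
gcd(568, 318) = 2.
Track Bezout coefficients alongside the remainders: start with r₀ = 568 = a·1 + b·0 (s = 1, t = 0) and r₁ = 318 = a·0 + b·1 (s = 0, t = 1); each new remainder r_{k+1} = r_{k-1} − q_k·r_k inherits s_{k+1} = s_{k-1} − q_k·s_k, t_{k+1} = t_{k-1} − q_k·t_k, so r_k = a·s_k + b·t_k at every step:
  q = 1: r = 250, s = 1 − 1·0 = 1, t = 0 − 1·1 = -1  (check: 568·1 + 318·(-1) = 250)
  q = 1: r = 68, s = 0 − 1·1 = -1, t = 1 − 1·(-1) = 2  (check: 568·(-1) + 318·2 = 68)
  q = 3: r = 46, s = 1 − 3·(-1) = 4, t = -1 − 3·2 = -7  (check: 568·4 + 318·(-7) = 46)
  q = 1: r = 22, s = -1 − 1·4 = -5, t = 2 − 1·(-7) = 9  (check: 568·(-5) + 318·9 = 22)
  q = 2: r = 2, s = 4 − 2·(-5) = 14, t = -7 − 2·9 = -25  (check: 568·14 + 318·(-25) = 2)
The row with r = 2 (the gcd) gives the Bezout coefficients s = 14, t = -25.
Result: 568 · (14) + 318 · (-25) = 2.

gcd(568, 318) = 2; s = 14, t = -25 (check: 568·14 + 318·(-25) = 2).


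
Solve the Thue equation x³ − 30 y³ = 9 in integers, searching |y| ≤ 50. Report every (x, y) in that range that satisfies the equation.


The equation is x³ - 30y³ = 9. For fixed y, x³ = 30·y³ + 9, so a solution requires the RHS to be a perfect cube.
Strategy: iterate y from -50 to 50, compute RHS = 30·y³ + 9, and check whether it is a (positive or negative) perfect cube.
Check small values of y:
  y = 0: RHS = 9 is not a perfect cube.
  y = 1: RHS = 39 is not a perfect cube.
  y = -1: RHS = -21 is not a perfect cube.
  y = 2: RHS = 249 is not a perfect cube.
  y = -2: RHS = -231 is not a perfect cube.
  y = 3: RHS = 819 is not a perfect cube.
  y = -3: RHS = -801 is not a perfect cube.
Continuing the search up to |y| = 50 finds no solutions either.
No (x, y) in the scanned range satisfies the equation.

No integer solutions with |y| ≤ 50.


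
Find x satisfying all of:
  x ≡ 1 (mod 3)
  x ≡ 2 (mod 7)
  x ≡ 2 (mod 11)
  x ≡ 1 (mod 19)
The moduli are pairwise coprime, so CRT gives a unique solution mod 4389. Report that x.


Product of moduli M = 3 · 7 · 11 · 19 = 4389.
Merge one congruence at a time:
  Start: x ≡ 1 (mod 3).
  Combine with x ≡ 2 (mod 7); new modulus lcm = 21.
    Write x = 1 + 3·t and substitute into x ≡ 2 (mod 7): 3·t ≡ 2 − 1 = 1 (mod 7).
    The inverse of 3 mod 7 is 5 (since 3·5 = 15 = 2·7 + 1), so t ≡ 5·1 = 5 ≡ 5 (mod 7).
    Then x = 1 + 3·5 = 16, valid modulo lcm(3, 7) = 21: x ≡ 16 (mod 21).
  Combine with x ≡ 2 (mod 11); new modulus lcm = 231.
    Write x = 16 + 21·t and substitute into x ≡ 2 (mod 11): 21·t ≡ 2 − 16 = -14 (mod 11).
    Reduce coefficients mod 11: 10·t ≡ 8 (mod 11).
    The inverse of 10 mod 11 is 10 (since 10·10 = 100 = 9·11 + 1), so t ≡ 10·8 = 80 ≡ 3 (mod 11).
    Then x = 16 + 21·3 = 79, valid modulo lcm(21, 11) = 231: x ≡ 79 (mod 231).
  Combine with x ≡ 1 (mod 19); new modulus lcm = 4389.
    Write x = 79 + 231·t and substitute into x ≡ 1 (mod 19): 231·t ≡ 1 − 79 = -78 (mod 19).
    Reduce coefficients mod 19: 3·t ≡ 17 (mod 19).
    The inverse of 3 mod 19 is 13 (since 3·13 = 39 = 2·19 + 1), so t ≡ 13·17 = 221 ≡ 12 (mod 19).
    Then x = 79 + 231·12 = 2851, valid modulo lcm(231, 19) = 4389: x ≡ 2851 (mod 4389).
Verify against each original: 2851 mod 3 = 1, 2851 mod 7 = 2, 2851 mod 11 = 2, 2851 mod 19 = 1.

x ≡ 2851 (mod 4389).


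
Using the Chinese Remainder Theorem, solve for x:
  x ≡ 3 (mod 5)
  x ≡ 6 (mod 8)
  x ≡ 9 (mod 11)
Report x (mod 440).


Moduli 5, 8, 11 are pairwise coprime; by CRT there is a unique solution modulo M = 5 · 8 · 11 = 440.
Solve pairwise, accumulating the modulus:
  Start with x ≡ 3 (mod 5).
  Combine with x ≡ 6 (mod 8): since gcd(5, 8) = 1, we get a unique residue mod 40.
    Write x = 3 + 5·t and substitute into x ≡ 6 (mod 8): 5·t ≡ 6 − 3 = 3 (mod 8).
    The inverse of 5 mod 8 is 5 (since 5·5 = 25 = 3·8 + 1), so t ≡ 5·3 = 15 ≡ 7 (mod 8).
    Then x = 3 + 5·7 = 38, valid modulo lcm(5, 8) = 40: x ≡ 38 (mod 40).
  Combine with x ≡ 9 (mod 11): since gcd(40, 11) = 1, we get a unique residue mod 440.
    Write x = 38 + 40·t and substitute into x ≡ 9 (mod 11): 40·t ≡ 9 − 38 = -29 (mod 11).
    Reduce coefficients mod 11: 7·t ≡ 4 (mod 11).
    The inverse of 7 mod 11 is 8 (since 7·8 = 56 = 5·11 + 1), so t ≡ 8·4 = 32 ≡ 10 (mod 11).
    Then x = 38 + 40·10 = 438, valid modulo lcm(40, 11) = 440: x ≡ 438 (mod 440).
Verify: 438 mod 5 = 3 ✓, 438 mod 8 = 6 ✓, 438 mod 11 = 9 ✓.

x ≡ 438 (mod 440).


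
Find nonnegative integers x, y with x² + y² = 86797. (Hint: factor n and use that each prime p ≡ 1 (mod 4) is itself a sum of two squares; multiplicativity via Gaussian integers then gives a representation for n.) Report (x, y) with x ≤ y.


Step 1: Factor n = 86797 = 29 · 41 · 73.
Step 2: Check the mod-4 condition on each prime factor: 29 ≡ 1 (mod 4), exponent 1; 41 ≡ 1 (mod 4), exponent 1; 73 ≡ 1 (mod 4), exponent 1.
All primes ≡ 3 (mod 4) appear to even exponent (or don't appear), so by the two-squares theorem n IS expressible as a sum of two squares.
Step 3: Build a representation. Here n = 29 · 41 · 73 is a product of primes ≡ 1 (mod 4). Each prime p ≡ 1 (mod 4) is itself a sum of two squares; find a² by testing p − a² for a perfect square:
  29: 29 − 1² = 28, 29 − 2² = 25 = 5² ⇒ 29 = 2² + 5².
  41: 41 − 1² = 40, 41 − 2² = 37, 41 − 3² = 32, 41 − 4² = 25 = 5² ⇒ 41 = 4² + 5².
  73: 73 − 1² = 72, 73 − 2² = 69, 73 − 3² = 64 = 8² ⇒ 73 = 3² + 8².
  Combine using the Brahmagupta–Fibonacci identity (a² + b²)(c² + d²) = (ac − bd)² + (ad + bc)² = (ac + bd)² + (ad − bc)²:
  29 · 41 = 1189: from (2² + 5²)(4² + 5²), take (2·4 − 5·5, 2·5 + 5·4) = (8 − 25, 10 + 20) = (-17, 30); dropping signs (only squares matter) gives (17, 30); check 17² + 30² = 289 + 900 = 1189 ✓.
  1189 · 73 = 86797: from (17² + 30²)(3² + 8²), take (17·3 − 30·8, 17·8 + 30·3) = (51 − 240, 136 + 90) = (-189, 226); dropping signs (only squares matter) gives (189, 226); check 189² + 226² = 35721 + 51076 = 86797 ✓.
Step 4: Order so x ≤ y and verify: 189² + 226² = 35721 + 51076 = 86797 = n. ✓

n = 86797 = 189² + 226² (one valid representation with x ≤ y).


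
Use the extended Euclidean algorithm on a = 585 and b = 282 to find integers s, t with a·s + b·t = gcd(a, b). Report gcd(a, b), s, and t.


Euclidean algorithm on (585, 282) — divide until remainder is 0:
  585 = 2 · 282 + 21
  282 = 13 · 21 + 9
  21 = 2 · 9 + 3
  9 = 3 · 3 + 0
gcd(585, 282) = 3.
Track Bezout coefficients alongside the remainders: start with r₀ = 585 = a·1 + b·0 (s = 1, t = 0) and r₁ = 282 = a·0 + b·1 (s = 0, t = 1); each new remainder r_{k+1} = r_{k-1} − q_k·r_k inherits s_{k+1} = s_{k-1} − q_k·s_k, t_{k+1} = t_{k-1} − q_k·t_k, so r_k = a·s_k + b·t_k at every step:
  q = 2: r = 21, s = 1 − 2·0 = 1, t = 0 − 2·1 = -2  (check: 585·1 + 282·(-2) = 21)
  q = 13: r = 9, s = 0 − 13·1 = -13, t = 1 − 13·(-2) = 27  (check: 585·(-13) + 282·27 = 9)
  q = 2: r = 3, s = 1 − 2·(-13) = 27, t = -2 − 2·27 = -56  (check: 585·27 + 282·(-56) = 3)
The row with r = 3 (the gcd) gives the Bezout coefficients s = 27, t = -56.
Result: 585 · (27) + 282 · (-56) = 3.

gcd(585, 282) = 3; s = 27, t = -56 (check: 585·27 + 282·(-56) = 3).


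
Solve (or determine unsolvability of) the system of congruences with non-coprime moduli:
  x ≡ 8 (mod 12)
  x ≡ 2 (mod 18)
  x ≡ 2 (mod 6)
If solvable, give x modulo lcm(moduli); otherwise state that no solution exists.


Moduli 12, 18, 6 are not pairwise coprime, so CRT works modulo lcm(m_i) when all pairwise compatibility conditions hold.
Pairwise compatibility: gcd(m_i, m_j) must divide a_i - a_j for every pair.
Merge one congruence at a time:
  Start: x ≡ 8 (mod 12).
  Combine with x ≡ 2 (mod 18): gcd(12, 18) = 6; 2 - 8 = -6, which IS divisible by 6, so compatible.
    Write x = 8 + 12·t and substitute into x ≡ 2 (mod 18): 12·t ≡ 2 − 8 = -6 (mod 18).
    Divide the congruence (and modulus) by g = 6: 2·t ≡ -1 (mod 3).
    Reduce coefficients mod 3: 2·t ≡ 2 (mod 3).
    The inverse of 2 mod 3 is 2 (since 2·2 = 4 = 1·3 + 1), so t ≡ 2·2 = 4 ≡ 1 (mod 3).
    Then x = 8 + 12·1 = 20, valid modulo lcm(12, 18) = 36: x ≡ 20 (mod 36).
  Combine with x ≡ 2 (mod 6): gcd(36, 6) = 6; 2 - 20 = -18, which IS divisible by 6, so compatible.
    Write x = 20 + 36·t and substitute into x ≡ 2 (mod 6): 36·t ≡ 2 − 20 = -18 (mod 6).
    Divide the congruence (and modulus) by g = 6: 6·t ≡ -3 (mod 1).
    Modulo 1 every t works; take t = 0.
    Then x = 20 + 36·0 = 20, valid modulo lcm(36, 6) = 36: x ≡ 20 (mod 36).
Verify: 20 mod 12 = 8, 20 mod 18 = 2, 20 mod 6 = 2.

x ≡ 20 (mod 36).


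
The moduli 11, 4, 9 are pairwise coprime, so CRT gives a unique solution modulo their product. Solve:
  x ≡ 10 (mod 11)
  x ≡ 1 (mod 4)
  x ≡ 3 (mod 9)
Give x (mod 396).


Moduli 11, 4, 9 are pairwise coprime; by CRT there is a unique solution modulo M = 11 · 4 · 9 = 396.
Solve pairwise, accumulating the modulus:
  Start with x ≡ 10 (mod 11).
  Combine with x ≡ 1 (mod 4): since gcd(11, 4) = 1, we get a unique residue mod 44.
    Write x = 10 + 11·t and substitute into x ≡ 1 (mod 4): 11·t ≡ 1 − 10 = -9 (mod 4).
    Reduce coefficients mod 4: 3·t ≡ 3 (mod 4).
    The inverse of 3 mod 4 is 3 (since 3·3 = 9 = 2·4 + 1), so t ≡ 3·3 = 9 ≡ 1 (mod 4).
    Then x = 10 + 11·1 = 21, valid modulo lcm(11, 4) = 44: x ≡ 21 (mod 44).
  Combine with x ≡ 3 (mod 9): since gcd(44, 9) = 1, we get a unique residue mod 396.
    Write x = 21 + 44·t and substitute into x ≡ 3 (mod 9): 44·t ≡ 3 − 21 = -18 (mod 9).
    Reduce coefficients mod 9: 8·t ≡ 0 (mod 9).
    The inverse of 8 mod 9 is 8 (since 8·8 = 64 = 7·9 + 1), so t ≡ 8·0 = 0 ≡ 0 (mod 9).
    Then x = 21 + 44·0 = 21, valid modulo lcm(44, 9) = 396: x ≡ 21 (mod 396).
Verify: 21 mod 11 = 10 ✓, 21 mod 4 = 1 ✓, 21 mod 9 = 3 ✓.

x ≡ 21 (mod 396).


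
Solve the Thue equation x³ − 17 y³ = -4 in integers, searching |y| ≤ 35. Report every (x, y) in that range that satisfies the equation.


The equation is x³ - 17y³ = -4. For fixed y, x³ = 17·y³ − 4, so a solution requires the RHS to be a perfect cube.
Strategy: iterate y from -35 to 35, compute RHS = 17·y³ − 4, and check whether it is a (positive or negative) perfect cube.
Check small values of y:
  y = 0: RHS = -4 is not a perfect cube.
  y = 1: RHS = 13 is not a perfect cube.
  y = -1: RHS = -21 is not a perfect cube.
  y = 2: RHS = 132 is not a perfect cube.
  y = -2: RHS = -140 is not a perfect cube.
  y = 3: RHS = 455 is not a perfect cube.
  y = -3: RHS = -463 is not a perfect cube.
Continuing the search up to |y| = 35 finds no solutions either.
No (x, y) in the scanned range satisfies the equation.

No integer solutions with |y| ≤ 35.


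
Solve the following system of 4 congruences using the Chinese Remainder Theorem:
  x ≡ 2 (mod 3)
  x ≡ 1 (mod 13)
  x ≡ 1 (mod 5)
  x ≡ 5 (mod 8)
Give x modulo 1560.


Product of moduli M = 3 · 13 · 5 · 8 = 1560.
Merge one congruence at a time:
  Start: x ≡ 2 (mod 3).
  Combine with x ≡ 1 (mod 13); new modulus lcm = 39.
    Write x = 2 + 3·t and substitute into x ≡ 1 (mod 13): 3·t ≡ 1 − 2 = -1 (mod 13).
    Reduce coefficients mod 13: 3·t ≡ 12 (mod 13).
    The inverse of 3 mod 13 is 9 (since 3·9 = 27 = 2·13 + 1), so t ≡ 9·12 = 108 ≡ 4 (mod 13).
    Then x = 2 + 3·4 = 14, valid modulo lcm(3, 13) = 39: x ≡ 14 (mod 39).
  Combine with x ≡ 1 (mod 5); new modulus lcm = 195.
    Write x = 14 + 39·t and substitute into x ≡ 1 (mod 5): 39·t ≡ 1 − 14 = -13 (mod 5).
    Reduce coefficients mod 5: 4·t ≡ 2 (mod 5).
    The inverse of 4 mod 5 is 4 (since 4·4 = 16 = 3·5 + 1), so t ≡ 4·2 = 8 ≡ 3 (mod 5).
    Then x = 14 + 39·3 = 131, valid modulo lcm(39, 5) = 195: x ≡ 131 (mod 195).
  Combine with x ≡ 5 (mod 8); new modulus lcm = 1560.
    Write x = 131 + 195·t and substitute into x ≡ 5 (mod 8): 195·t ≡ 5 − 131 = -126 (mod 8).
    Reduce coefficients mod 8: 3·t ≡ 2 (mod 8).
    The inverse of 3 mod 8 is 3 (since 3·3 = 9 = 1·8 + 1), so t ≡ 3·2 = 6 ≡ 6 (mod 8).
    Then x = 131 + 195·6 = 1301, valid modulo lcm(195, 8) = 1560: x ≡ 1301 (mod 1560).
Verify against each original: 1301 mod 3 = 2, 1301 mod 13 = 1, 1301 mod 5 = 1, 1301 mod 8 = 5.

x ≡ 1301 (mod 1560).


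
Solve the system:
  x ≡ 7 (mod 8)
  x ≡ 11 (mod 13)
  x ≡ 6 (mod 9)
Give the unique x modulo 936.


Moduli 8, 13, 9 are pairwise coprime; by CRT there is a unique solution modulo M = 8 · 13 · 9 = 936.
Solve pairwise, accumulating the modulus:
  Start with x ≡ 7 (mod 8).
  Combine with x ≡ 11 (mod 13): since gcd(8, 13) = 1, we get a unique residue mod 104.
    Write x = 7 + 8·t and substitute into x ≡ 11 (mod 13): 8·t ≡ 11 − 7 = 4 (mod 13).
    The inverse of 8 mod 13 is 5 (since 8·5 = 40 = 3·13 + 1), so t ≡ 5·4 = 20 ≡ 7 (mod 13).
    Then x = 7 + 8·7 = 63, valid modulo lcm(8, 13) = 104: x ≡ 63 (mod 104).
  Combine with x ≡ 6 (mod 9): since gcd(104, 9) = 1, we get a unique residue mod 936.
    Write x = 63 + 104·t and substitute into x ≡ 6 (mod 9): 104·t ≡ 6 − 63 = -57 (mod 9).
    Reduce coefficients mod 9: 5·t ≡ 6 (mod 9).
    The inverse of 5 mod 9 is 2 (since 5·2 = 10 = 1·9 + 1), so t ≡ 2·6 = 12 ≡ 3 (mod 9).
    Then x = 63 + 104·3 = 375, valid modulo lcm(104, 9) = 936: x ≡ 375 (mod 936).
Verify: 375 mod 8 = 7 ✓, 375 mod 13 = 11 ✓, 375 mod 9 = 6 ✓.

x ≡ 375 (mod 936).


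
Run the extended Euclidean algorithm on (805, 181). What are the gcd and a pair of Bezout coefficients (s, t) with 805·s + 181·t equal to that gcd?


Euclidean algorithm on (805, 181) — divide until remainder is 0:
  805 = 4 · 181 + 81
  181 = 2 · 81 + 19
  81 = 4 · 19 + 5
  19 = 3 · 5 + 4
  5 = 1 · 4 + 1
  4 = 4 · 1 + 0
gcd(805, 181) = 1.
Track Bezout coefficients alongside the remainders: start with r₀ = 805 = a·1 + b·0 (s = 1, t = 0) and r₁ = 181 = a·0 + b·1 (s = 0, t = 1); each new remainder r_{k+1} = r_{k-1} − q_k·r_k inherits s_{k+1} = s_{k-1} − q_k·s_k, t_{k+1} = t_{k-1} − q_k·t_k, so r_k = a·s_k + b·t_k at every step:
  q = 4: r = 81, s = 1 − 4·0 = 1, t = 0 − 4·1 = -4  (check: 805·1 + 181·(-4) = 81)
  q = 2: r = 19, s = 0 − 2·1 = -2, t = 1 − 2·(-4) = 9  (check: 805·(-2) + 181·9 = 19)
  q = 4: r = 5, s = 1 − 4·(-2) = 9, t = -4 − 4·9 = -40  (check: 805·9 + 181·(-40) = 5)
  q = 3: r = 4, s = -2 − 3·9 = -29, t = 9 − 3·(-40) = 129  (check: 805·(-29) + 181·129 = 4)
  q = 1: r = 1, s = 9 − 1·(-29) = 38, t = -40 − 1·129 = -169  (check: 805·38 + 181·(-169) = 1)
The row with r = 1 (the gcd) gives the Bezout coefficients s = 38, t = -169.
Result: 805 · (38) + 181 · (-169) = 1.

gcd(805, 181) = 1; s = 38, t = -169 (check: 805·38 + 181·(-169) = 1).


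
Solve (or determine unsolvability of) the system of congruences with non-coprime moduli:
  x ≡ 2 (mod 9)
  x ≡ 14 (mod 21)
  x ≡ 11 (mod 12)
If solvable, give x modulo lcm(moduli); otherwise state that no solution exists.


Moduli 9, 21, 12 are not pairwise coprime, so CRT works modulo lcm(m_i) when all pairwise compatibility conditions hold.
Pairwise compatibility: gcd(m_i, m_j) must divide a_i - a_j for every pair.
Merge one congruence at a time:
  Start: x ≡ 2 (mod 9).
  Combine with x ≡ 14 (mod 21): gcd(9, 21) = 3; 14 - 2 = 12, which IS divisible by 3, so compatible.
    Write x = 2 + 9·t and substitute into x ≡ 14 (mod 21): 9·t ≡ 14 − 2 = 12 (mod 21).
    Divide the congruence (and modulus) by g = 3: 3·t ≡ 4 (mod 7).
    The inverse of 3 mod 7 is 5 (since 3·5 = 15 = 2·7 + 1), so t ≡ 5·4 = 20 ≡ 6 (mod 7).
    Then x = 2 + 9·6 = 56, valid modulo lcm(9, 21) = 63: x ≡ 56 (mod 63).
  Combine with x ≡ 11 (mod 12): gcd(63, 12) = 3; 11 - 56 = -45, which IS divisible by 3, so compatible.
    Write x = 56 + 63·t and substitute into x ≡ 11 (mod 12): 63·t ≡ 11 − 56 = -45 (mod 12).
    Divide the congruence (and modulus) by g = 3: 21·t ≡ -15 (mod 4).
    Reduce coefficients mod 4: 1·t ≡ 1 (mod 4).
    So t ≡ 1 (mod 4).
    Then x = 56 + 63·1 = 119, valid modulo lcm(63, 12) = 252: x ≡ 119 (mod 252).
Verify: 119 mod 9 = 2, 119 mod 21 = 14, 119 mod 12 = 11.

x ≡ 119 (mod 252).


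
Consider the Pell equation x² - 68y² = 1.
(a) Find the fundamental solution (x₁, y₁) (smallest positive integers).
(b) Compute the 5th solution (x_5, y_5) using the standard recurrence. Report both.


Step 1: Find the fundamental solution (x₁, y₁) of x² - 68y² = 1.
  Expand √68 as a continued fraction. a₀ = ⌊√68⌋ = 8; iterate m_{k+1} = d_k·a_k − m_k, d_{k+1} = (68 − m_{k+1}²)/d_k, a_{k+1} = ⌊(a₀ + m_{k+1})/d_{k+1}⌋ (starting m₀ = 0, d₀ = 1), with convergents p_k = a_k·p_{k-1} + p_{k-2}, q_k = a_k·q_{k-1} + q_{k-2} (p₋₁ = 1, q₋₁ = 0):
  k = 0: a₀ = 8; p₀/q₀ = 8/1; p₀² − 68·q₀² = 64 − 68 = -4.
  k = 1: m = 8, d = 4, a = ⌊(8 + 8)/4⌋ = 4; p/q = (4·8 + 1)/(4·1 + 0) = 33/4; p² − 68·q² = 1089 − 1088 = 1.
  The first convergent with p² − 68·q² = 1 gives the fundamental solution (x₁, y₁) = (33, 4).
Step 2: Apply the recurrence (x_{n+1}, y_{n+1}) = (x₁x_n + 68y₁y_n, x₁y_n + y₁x_n) repeatedly.
  From (x_1, y_1) = (33, 4): x_2 = 33·33 + 68·4·4 = 2177; y_2 = 33·4 + 4·33 = 264.
  From (x_2, y_2) = (2177, 264): x_3 = 33·2177 + 68·4·264 = 143649; y_3 = 33·264 + 4·2177 = 17420.
  From (x_3, y_3) = (143649, 17420): x_4 = 33·143649 + 68·4·17420 = 9478657; y_4 = 33·17420 + 4·143649 = 1149456.
  From (x_4, y_4) = (9478657, 1149456): x_5 = 33·9478657 + 68·4·1149456 = 625447713; y_5 = 33·1149456 + 4·9478657 = 75846676.
Step 3: Verify x_5² - 68·y_5² = 391184841696930369 - 391184841696930368 = 1 (should be 1). ✓

(x_1, y_1) = (33, 4); (x_5, y_5) = (625447713, 75846676).
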